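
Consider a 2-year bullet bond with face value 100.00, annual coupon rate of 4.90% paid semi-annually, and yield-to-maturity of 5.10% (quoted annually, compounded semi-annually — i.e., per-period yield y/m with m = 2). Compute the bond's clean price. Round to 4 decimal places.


Answer: Price = 99.6243

Derivation:
Coupon per period c = face * coupon_rate / m = 2.450000
Periods per year m = 2; per-period yield y/m = 0.025500
Number of cashflows N = 4
Cashflows (t years, CF_t, discount factor 1/(1+y/m)^(m*t), PV):
  t = 0.5000: CF_t = 2.450000, DF = 0.975134, PV = 2.389078
  t = 1.0000: CF_t = 2.450000, DF = 0.950886, PV = 2.329672
  t = 1.5000: CF_t = 2.450000, DF = 0.927242, PV = 2.271742
  t = 2.0000: CF_t = 102.450000, DF = 0.904185, PV = 92.633762
Price P = sum_t PV_t = 99.624255


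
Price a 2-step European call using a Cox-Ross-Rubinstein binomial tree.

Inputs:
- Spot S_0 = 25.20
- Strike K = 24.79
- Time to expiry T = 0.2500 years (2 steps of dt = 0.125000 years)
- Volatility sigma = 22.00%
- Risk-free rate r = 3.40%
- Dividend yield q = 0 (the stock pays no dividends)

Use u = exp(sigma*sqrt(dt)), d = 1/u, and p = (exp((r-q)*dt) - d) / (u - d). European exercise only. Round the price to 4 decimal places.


dt = T/N = 0.125000
u = exp(sigma*sqrt(dt)) = 1.080887; d = 1/u = 0.925166
p = (exp((r-q)*dt) - d) / (u - d) = 0.507915
Discount per step: exp(-r*dt) = 0.995759
Stock lattice S(k, i) with i counting down-moves:
  k=0: S(0,0) = 25.2000
  k=1: S(1,0) = 27.2383; S(1,1) = 23.3142
  k=2: S(2,0) = 29.4416; S(2,1) = 25.2000; S(2,2) = 21.5695
Terminal payoffs V(N, i) = max(S_T - K, 0):
  V(2,0) = 4.651566; V(2,1) = 0.410000; V(2,2) = 0.000000
Backward induction: V(k, i) = exp(-r*dt) * [p * V(k+1, i) + (1-p) * V(k+1, i+1)].
  V(1,0) = exp(-r*dt) * [p*4.651566 + (1-p)*0.410000] = 2.553479
  V(1,1) = exp(-r*dt) * [p*0.410000 + (1-p)*0.000000] = 0.207362
  V(0,0) = exp(-r*dt) * [p*2.553479 + (1-p)*0.207362] = 1.393057

Answer: Price = V(0,0) = 1.3931


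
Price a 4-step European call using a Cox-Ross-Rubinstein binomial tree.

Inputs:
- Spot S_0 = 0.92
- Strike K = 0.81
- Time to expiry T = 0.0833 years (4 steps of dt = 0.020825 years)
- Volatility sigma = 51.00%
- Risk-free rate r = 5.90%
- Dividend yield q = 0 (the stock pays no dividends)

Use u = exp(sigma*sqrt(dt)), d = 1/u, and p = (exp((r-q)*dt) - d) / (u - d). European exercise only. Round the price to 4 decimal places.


Answer: Price = V(0,0) = 0.1265

Derivation:
dt = T/N = 0.020825
u = exp(sigma*sqrt(dt)) = 1.076373; d = 1/u = 0.929046
p = (exp((r-q)*dt) - d) / (u - d) = 0.489954
Discount per step: exp(-r*dt) = 0.998772
Stock lattice S(k, i) with i counting down-moves:
  k=0: S(0,0) = 0.9200
  k=1: S(1,0) = 0.9903; S(1,1) = 0.8547
  k=2: S(2,0) = 1.0659; S(2,1) = 0.9200; S(2,2) = 0.7941
  k=3: S(3,0) = 1.1473; S(3,1) = 0.9903; S(3,2) = 0.8547; S(3,3) = 0.7377
  k=4: S(4,0) = 1.2349; S(4,1) = 1.0659; S(4,2) = 0.9200; S(4,3) = 0.7941; S(4,4) = 0.6854
Terminal payoffs V(N, i) = max(S_T - K, 0):
  V(4,0) = 0.424922; V(4,1) = 0.255893; V(4,2) = 0.110000; V(4,3) = 0.000000; V(4,4) = 0.000000
Backward induction: V(k, i) = exp(-r*dt) * [p * V(k+1, i) + (1-p) * V(k+1, i+1)].
  V(3,0) = exp(-r*dt) * [p*0.424922 + (1-p)*0.255893] = 0.338294
  V(3,1) = exp(-r*dt) * [p*0.255893 + (1-p)*0.110000] = 0.181258
  V(3,2) = exp(-r*dt) * [p*0.110000 + (1-p)*0.000000] = 0.053829
  V(3,3) = exp(-r*dt) * [p*0.000000 + (1-p)*0.000000] = 0.000000
  V(2,0) = exp(-r*dt) * [p*0.338294 + (1-p)*0.181258] = 0.257881
  V(2,1) = exp(-r*dt) * [p*0.181258 + (1-p)*0.053829] = 0.116121
  V(2,2) = exp(-r*dt) * [p*0.053829 + (1-p)*0.000000] = 0.026341
  V(1,0) = exp(-r*dt) * [p*0.257881 + (1-p)*0.116121] = 0.185349
  V(1,1) = exp(-r*dt) * [p*0.116121 + (1-p)*0.026341] = 0.070243
  V(0,0) = exp(-r*dt) * [p*0.185349 + (1-p)*0.070243] = 0.126484


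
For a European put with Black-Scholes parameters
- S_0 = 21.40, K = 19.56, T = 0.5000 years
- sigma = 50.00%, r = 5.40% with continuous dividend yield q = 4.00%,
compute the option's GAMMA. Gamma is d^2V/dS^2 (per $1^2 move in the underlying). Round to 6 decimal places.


Answer: Gamma = 0.046689

Derivation:
d1 = 0.4508633255; d2 = 0.0973099349
phi(d1) = 0.3603867919; exp(-qT) = 0.9801986733; exp(-rT) = 0.9733612415
Gamma = exp(-qT) * phi(d1) / (S * sigma * sqrt(T)) = 0.9801986733 * 0.3603867919 / (21.4000 * 0.5000 * 0.7071067812) = 0.046689


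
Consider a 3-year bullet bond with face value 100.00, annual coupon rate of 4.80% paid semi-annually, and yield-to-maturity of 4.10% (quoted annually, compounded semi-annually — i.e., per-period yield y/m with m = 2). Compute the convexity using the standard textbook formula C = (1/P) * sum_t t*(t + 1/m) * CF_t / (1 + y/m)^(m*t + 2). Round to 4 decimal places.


Answer: Convexity = 9.3302

Derivation:
Coupon per period c = face * coupon_rate / m = 2.400000
Periods per year m = 2; per-period yield y/m = 0.020500
Number of cashflows N = 6
Cashflows (t years, CF_t, discount factor 1/(1+y/m)^(m*t), PV):
  t = 0.5000: CF_t = 2.400000, DF = 0.979912, PV = 2.351788
  t = 1.0000: CF_t = 2.400000, DF = 0.960227, PV = 2.304545
  t = 1.5000: CF_t = 2.400000, DF = 0.940938, PV = 2.258251
  t = 2.0000: CF_t = 2.400000, DF = 0.922036, PV = 2.212887
  t = 2.5000: CF_t = 2.400000, DF = 0.903514, PV = 2.168434
  t = 3.0000: CF_t = 102.400000, DF = 0.885364, PV = 90.661292
Price P = sum_t PV_t = 101.957197
Convexity numerator sum_t t*(t + 1/m) * CF_t / (1+y/m)^(m*t + 2):
  t = 0.5000: term = 1.129126
  t = 1.0000: term = 3.319330
  t = 1.5000: term = 6.505302
  t = 2.0000: term = 10.624370
  t = 2.5000: term = 15.616419
  t = 3.0000: term = 914.082055
Convexity = (1/P) * sum = 951.276602 / 101.957197 = 9.330156


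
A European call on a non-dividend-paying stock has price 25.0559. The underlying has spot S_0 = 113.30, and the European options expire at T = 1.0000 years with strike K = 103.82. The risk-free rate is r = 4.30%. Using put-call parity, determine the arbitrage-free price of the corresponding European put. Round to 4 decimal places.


Put-call parity: C - P = S_0 * exp(-qT) - K * exp(-rT).
S_0 * exp(-qT) = 113.3000 * 1.00000000 = 113.30000000
K * exp(-rT) = 103.8200 * 0.95791139 = 99.45036052
P = C - S*exp(-qT) + K*exp(-rT)
P = 25.0559 - 113.30000000 + 99.45036052 = 11.2063

Answer: Put price = 11.2063


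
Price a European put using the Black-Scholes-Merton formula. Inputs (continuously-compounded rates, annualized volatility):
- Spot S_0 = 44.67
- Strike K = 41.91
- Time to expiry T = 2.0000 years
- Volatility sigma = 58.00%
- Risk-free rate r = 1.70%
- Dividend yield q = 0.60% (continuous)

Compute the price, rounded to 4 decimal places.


d1 = (ln(S/K) + (r - q + 0.5*sigma^2) * T) / (sigma * sqrt(T)) = 0.51469775
d2 = d1 - sigma * sqrt(T) = -0.30554611
exp(-rT) = 0.96657150; exp(-qT) = 0.98807171
P = K * exp(-rT) * N(-d2) - S_0 * exp(-qT) * N(-d1)
N(-d1) = 0.30338212; N(-d2) = 0.62002487
P = 41.9100 * 0.96657150 * 0.62002487 - 44.6700 * 0.98807171 * 0.30338212 = 11.7262

Answer: Price = 11.7262


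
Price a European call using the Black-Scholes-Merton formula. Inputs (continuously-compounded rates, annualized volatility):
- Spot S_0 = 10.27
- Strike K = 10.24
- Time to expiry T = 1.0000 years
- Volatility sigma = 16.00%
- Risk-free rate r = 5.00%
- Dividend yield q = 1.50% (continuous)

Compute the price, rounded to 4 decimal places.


d1 = (ln(S/K) + (r - q + 0.5*sigma^2) * T) / (sigma * sqrt(T)) = 0.31703378
d2 = d1 - sigma * sqrt(T) = 0.15703378
exp(-rT) = 0.95122942; exp(-qT) = 0.98511194
C = S_0 * exp(-qT) * N(d1) - K * exp(-rT) * N(d2)
N(d1) = 0.62439101; N(d2) = 0.56239089
C = 10.2700 * 0.98511194 * 0.62439101 - 10.2400 * 0.95122942 * 0.56239089 = 0.8390

Answer: Price = 0.8390


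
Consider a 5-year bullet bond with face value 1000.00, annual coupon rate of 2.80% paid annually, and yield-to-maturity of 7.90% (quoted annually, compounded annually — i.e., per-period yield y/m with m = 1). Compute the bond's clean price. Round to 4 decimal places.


Coupon per period c = face * coupon_rate / m = 28.000000
Periods per year m = 1; per-period yield y/m = 0.079000
Number of cashflows N = 5
Cashflows (t years, CF_t, discount factor 1/(1+y/m)^(m*t), PV):
  t = 1.0000: CF_t = 28.000000, DF = 0.926784, PV = 25.949954
  t = 2.0000: CF_t = 28.000000, DF = 0.858929, PV = 24.050003
  t = 3.0000: CF_t = 28.000000, DF = 0.796041, PV = 22.289160
  t = 4.0000: CF_t = 28.000000, DF = 0.737758, PV = 20.657238
  t = 5.0000: CF_t = 1028.000000, DF = 0.683743, PV = 702.887615
Price P = sum_t PV_t = 795.833970

Answer: Price = 795.8340


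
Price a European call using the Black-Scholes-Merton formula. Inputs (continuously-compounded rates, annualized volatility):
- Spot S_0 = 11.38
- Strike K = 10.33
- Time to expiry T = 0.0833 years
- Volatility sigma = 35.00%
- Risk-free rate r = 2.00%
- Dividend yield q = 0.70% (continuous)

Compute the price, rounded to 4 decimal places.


Answer: Price = 1.1571

Derivation:
d1 = (ln(S/K) + (r - q + 0.5*sigma^2) * T) / (sigma * sqrt(T)) = 1.01954226
d2 = d1 - sigma * sqrt(T) = 0.91852617
exp(-rT) = 0.99833539; exp(-qT) = 0.99941707
C = S_0 * exp(-qT) * N(d1) - K * exp(-rT) * N(d2)
N(d1) = 0.84602720; N(d2) = 0.82082827
C = 11.3800 * 0.99941707 * 0.84602720 - 10.3300 * 0.99833539 * 0.82082827 = 1.1571


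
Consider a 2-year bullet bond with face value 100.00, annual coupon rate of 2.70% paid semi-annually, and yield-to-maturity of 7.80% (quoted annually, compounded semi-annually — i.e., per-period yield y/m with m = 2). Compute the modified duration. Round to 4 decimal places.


Coupon per period c = face * coupon_rate / m = 1.350000
Periods per year m = 2; per-period yield y/m = 0.039000
Number of cashflows N = 4
Cashflows (t years, CF_t, discount factor 1/(1+y/m)^(m*t), PV):
  t = 0.5000: CF_t = 1.350000, DF = 0.962464, PV = 1.299326
  t = 1.0000: CF_t = 1.350000, DF = 0.926337, PV = 1.250555
  t = 1.5000: CF_t = 1.350000, DF = 0.891566, PV = 1.203614
  t = 2.0000: CF_t = 101.350000, DF = 0.858100, PV = 86.968417
Price P = sum_t PV_t = 90.721911
First compute Macaulay numerator sum_t t * PV_t:
  t * PV_t at t = 0.5000: 0.649663
  t * PV_t at t = 1.0000: 1.250555
  t * PV_t at t = 1.5000: 1.805421
  t * PV_t at t = 2.0000: 173.936833
Macaulay duration D = 177.642471 / 90.721911 = 1.958099
Modified duration = D / (1 + y/m) = 1.958099 / (1 + 0.039000) = 1.884599

Answer: Modified duration = 1.8846


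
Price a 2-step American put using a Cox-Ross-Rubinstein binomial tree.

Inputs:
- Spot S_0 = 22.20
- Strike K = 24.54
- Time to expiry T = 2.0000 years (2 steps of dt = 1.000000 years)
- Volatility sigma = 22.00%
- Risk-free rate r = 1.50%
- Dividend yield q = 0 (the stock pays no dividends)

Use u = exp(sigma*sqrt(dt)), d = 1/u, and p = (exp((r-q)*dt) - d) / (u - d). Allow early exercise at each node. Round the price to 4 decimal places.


Answer: Price = V(0,0) = 4.0159

Derivation:
dt = T/N = 1.000000
u = exp(sigma*sqrt(dt)) = 1.246077; d = 1/u = 0.802519
p = (exp((r-q)*dt) - d) / (u - d) = 0.479293
Discount per step: exp(-r*dt) = 0.985112
Stock lattice S(k, i) with i counting down-moves:
  k=0: S(0,0) = 22.2000
  k=1: S(1,0) = 27.6629; S(1,1) = 17.8159
  k=2: S(2,0) = 34.4701; S(2,1) = 22.2000; S(2,2) = 14.2976
Terminal payoffs V(N, i) = max(K - S_T, 0):
  V(2,0) = 0.000000; V(2,1) = 2.340000; V(2,2) = 10.242391
Backward induction: V(k, i) = exp(-r*dt) * [p * V(k+1, i) + (1-p) * V(k+1, i+1)]; then take max(V_cont, immediate exercise) for American.
  V(1,0) = exp(-r*dt) * [p*0.000000 + (1-p)*2.340000] = 1.200314; exercise = 0.000000; V(1,0) = max -> 1.200314
  V(1,1) = exp(-r*dt) * [p*2.340000 + (1-p)*10.242391] = 6.358730; exercise = 6.724083; V(1,1) = max -> 6.724083
  V(0,0) = exp(-r*dt) * [p*1.200314 + (1-p)*6.724083] = 4.015886; exercise = 2.340000; V(0,0) = max -> 4.015886


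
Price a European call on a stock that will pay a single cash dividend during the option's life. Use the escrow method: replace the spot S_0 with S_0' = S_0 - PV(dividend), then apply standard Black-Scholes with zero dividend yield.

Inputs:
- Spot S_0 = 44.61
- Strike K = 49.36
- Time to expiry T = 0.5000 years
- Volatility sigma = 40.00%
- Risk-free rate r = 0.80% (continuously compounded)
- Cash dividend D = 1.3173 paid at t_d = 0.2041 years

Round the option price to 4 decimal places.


Answer: Price = 2.7770

Derivation:
PV(D) = D * exp(-r * t_d) = 1.3173 * 0.99836853 = 1.31515087
S_0' = S_0 - PV(D) = 44.6100 - 1.31515087 = 43.29484913
d1 = (ln(S_0'/K) + (r + sigma^2/2)*T) / (sigma*sqrt(T)) = -0.30796872
d2 = d1 - sigma*sqrt(T) = -0.59081144
exp(-rT) = 0.99600799
N(d1) = 0.37905307; N(d2) = 0.27732339
C = S_0' * N(d1) - K * exp(-rT) * N(d2) = 43.29484913 * 0.37905307 - 49.3600 * 0.99600799 * 0.27732339 = 2.7770


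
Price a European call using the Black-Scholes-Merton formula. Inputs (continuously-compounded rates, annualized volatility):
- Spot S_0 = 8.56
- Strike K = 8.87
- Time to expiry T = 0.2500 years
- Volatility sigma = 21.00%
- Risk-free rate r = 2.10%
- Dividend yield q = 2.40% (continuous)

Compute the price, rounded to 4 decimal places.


Answer: Price = 0.2269

Derivation:
d1 = (ln(S/K) + (r - q + 0.5*sigma^2) * T) / (sigma * sqrt(T)) = -0.29344863
d2 = d1 - sigma * sqrt(T) = -0.39844863
exp(-rT) = 0.99476376; exp(-qT) = 0.99401796
C = S_0 * exp(-qT) * N(d1) - K * exp(-rT) * N(d2)
N(d1) = 0.38458963; N(d2) = 0.34514976
C = 8.5600 * 0.99401796 * 0.38458963 - 8.8700 * 0.99476376 * 0.34514976 = 0.2269


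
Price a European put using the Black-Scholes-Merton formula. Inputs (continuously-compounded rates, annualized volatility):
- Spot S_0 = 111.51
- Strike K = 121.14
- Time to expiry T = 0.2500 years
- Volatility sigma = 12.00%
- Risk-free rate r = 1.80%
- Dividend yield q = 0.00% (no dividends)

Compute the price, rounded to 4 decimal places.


d1 = (ln(S/K) + (r - q + 0.5*sigma^2) * T) / (sigma * sqrt(T)) = -1.27554381
d2 = d1 - sigma * sqrt(T) = -1.33554381
exp(-rT) = 0.99551011; exp(-qT) = 1.00000000
P = K * exp(-rT) * N(-d2) - S_0 * exp(-qT) * N(-d1)
N(-d1) = 0.89894159; N(-d2) = 0.90915079
P = 121.1400 * 0.99551011 * 0.90915079 - 111.5100 * 1.00000000 * 0.89894159 = 9.3991

Answer: Price = 9.3991


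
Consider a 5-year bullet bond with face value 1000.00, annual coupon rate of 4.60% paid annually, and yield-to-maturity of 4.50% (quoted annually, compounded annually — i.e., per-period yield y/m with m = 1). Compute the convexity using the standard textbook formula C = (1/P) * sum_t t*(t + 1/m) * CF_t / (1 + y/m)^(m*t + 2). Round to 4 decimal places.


Coupon per period c = face * coupon_rate / m = 46.000000
Periods per year m = 1; per-period yield y/m = 0.045000
Number of cashflows N = 5
Cashflows (t years, CF_t, discount factor 1/(1+y/m)^(m*t), PV):
  t = 1.0000: CF_t = 46.000000, DF = 0.956938, PV = 44.019139
  t = 2.0000: CF_t = 46.000000, DF = 0.915730, PV = 42.123578
  t = 3.0000: CF_t = 46.000000, DF = 0.876297, PV = 40.309644
  t = 4.0000: CF_t = 46.000000, DF = 0.838561, PV = 38.573822
  t = 5.0000: CF_t = 1046.000000, DF = 0.802451, PV = 839.363795
Price P = sum_t PV_t = 1004.389977
Convexity numerator sum_t t*(t + 1/m) * CF_t / (1+y/m)^(m*t + 2):
  t = 1.0000: term = 80.619288
  t = 2.0000: term = 231.442931
  t = 3.0000: term = 442.952978
  t = 4.0000: term = 706.464079
  t = 5.0000: term = 23058.917002
Convexity = (1/P) * sum = 24520.396277 / 1004.389977 = 24.413223

Answer: Convexity = 24.4132


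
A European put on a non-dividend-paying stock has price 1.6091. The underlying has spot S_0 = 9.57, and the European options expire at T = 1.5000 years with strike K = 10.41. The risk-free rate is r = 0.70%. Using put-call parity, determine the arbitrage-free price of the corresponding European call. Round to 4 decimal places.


Answer: Call price = 0.8778

Derivation:
Put-call parity: C - P = S_0 * exp(-qT) - K * exp(-rT).
S_0 * exp(-qT) = 9.5700 * 1.00000000 = 9.57000000
K * exp(-rT) = 10.4100 * 0.98955493 = 10.30126685
C = P + S*exp(-qT) - K*exp(-rT)
C = 1.6091 + 9.57000000 - 10.30126685 = 0.8778


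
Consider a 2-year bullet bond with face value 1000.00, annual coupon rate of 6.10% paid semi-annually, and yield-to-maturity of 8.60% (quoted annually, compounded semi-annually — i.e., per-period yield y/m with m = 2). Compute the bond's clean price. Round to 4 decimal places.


Coupon per period c = face * coupon_rate / m = 30.500000
Periods per year m = 2; per-period yield y/m = 0.043000
Number of cashflows N = 4
Cashflows (t years, CF_t, discount factor 1/(1+y/m)^(m*t), PV):
  t = 0.5000: CF_t = 30.500000, DF = 0.958773, PV = 29.242570
  t = 1.0000: CF_t = 30.500000, DF = 0.919245, PV = 28.036979
  t = 1.5000: CF_t = 30.500000, DF = 0.881347, PV = 26.881092
  t = 2.0000: CF_t = 1030.500000, DF = 0.845012, PV = 870.784645
Price P = sum_t PV_t = 954.945287

Answer: Price = 954.9453


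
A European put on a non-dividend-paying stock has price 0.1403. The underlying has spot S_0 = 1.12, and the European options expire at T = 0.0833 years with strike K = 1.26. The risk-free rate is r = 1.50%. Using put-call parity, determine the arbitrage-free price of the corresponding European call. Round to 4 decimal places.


Answer: Call price = 0.0019

Derivation:
Put-call parity: C - P = S_0 * exp(-qT) - K * exp(-rT).
S_0 * exp(-qT) = 1.1200 * 1.00000000 = 1.12000000
K * exp(-rT) = 1.2600 * 0.99875128 = 1.25842661
C = P + S*exp(-qT) - K*exp(-rT)
C = 0.1403 + 1.12000000 - 1.25842661 = 0.0019


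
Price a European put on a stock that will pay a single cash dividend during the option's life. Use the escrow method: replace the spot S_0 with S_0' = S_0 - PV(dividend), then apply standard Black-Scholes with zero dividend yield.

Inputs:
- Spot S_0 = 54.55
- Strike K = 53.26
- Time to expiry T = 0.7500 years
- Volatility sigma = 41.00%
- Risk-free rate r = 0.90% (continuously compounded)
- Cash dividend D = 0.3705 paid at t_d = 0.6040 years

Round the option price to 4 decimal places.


Answer: Price = 6.9217

Derivation:
PV(D) = D * exp(-r * t_d) = 0.3705 * 0.99457875 = 0.36849143
S_0' = S_0 - PV(D) = 54.5500 - 0.36849143 = 54.18150857
d1 = (ln(S_0'/K) + (r + sigma^2/2)*T) / (sigma*sqrt(T)) = 0.24485735
d2 = d1 - sigma*sqrt(T) = -0.11021307
exp(-rT) = 0.99327273
N(-d1) = 0.40328344; N(-d2) = 0.54387980
P = K * exp(-rT) * N(-d2) - S_0' * N(-d1) = 53.2600 * 0.99327273 * 0.54387980 - 54.18150857 * 0.40328344 = 6.9217


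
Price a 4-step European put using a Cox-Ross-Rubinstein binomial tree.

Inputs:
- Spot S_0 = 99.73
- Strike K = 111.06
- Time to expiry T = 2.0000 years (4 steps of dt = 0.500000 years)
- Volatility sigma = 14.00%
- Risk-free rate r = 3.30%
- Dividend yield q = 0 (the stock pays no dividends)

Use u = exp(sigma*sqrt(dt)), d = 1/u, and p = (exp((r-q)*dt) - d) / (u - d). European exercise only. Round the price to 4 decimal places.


Answer: Price = V(0,0) = 10.6659

Derivation:
dt = T/N = 0.500000
u = exp(sigma*sqrt(dt)) = 1.104061; d = 1/u = 0.905747
p = (exp((r-q)*dt) - d) / (u - d) = 0.559163
Discount per step: exp(-r*dt) = 0.983635
Stock lattice S(k, i) with i counting down-moves:
  k=0: S(0,0) = 99.7300
  k=1: S(1,0) = 110.1080; S(1,1) = 90.3302
  k=2: S(2,0) = 121.5659; S(2,1) = 99.7300; S(2,2) = 81.8163
  k=3: S(3,0) = 134.2161; S(3,1) = 110.1080; S(3,2) = 90.3302; S(3,3) = 74.1049
  k=4: S(4,0) = 148.1828; S(4,1) = 121.5659; S(4,2) = 99.7300; S(4,3) = 81.8163; S(4,4) = 67.1203
Terminal payoffs V(N, i) = max(K - S_T, 0):
  V(4,0) = 0.000000; V(4,1) = 0.000000; V(4,2) = 11.330000; V(4,3) = 29.243688; V(4,4) = 43.939686
Backward induction: V(k, i) = exp(-r*dt) * [p * V(k+1, i) + (1-p) * V(k+1, i+1)].
  V(3,0) = exp(-r*dt) * [p*0.000000 + (1-p)*0.000000] = 0.000000
  V(3,1) = exp(-r*dt) * [p*0.000000 + (1-p)*11.330000] = 4.912944
  V(3,2) = exp(-r*dt) * [p*11.330000 + (1-p)*29.243688] = 18.912369
  V(3,3) = exp(-r*dt) * [p*29.243688 + (1-p)*43.939686] = 35.137643
  V(2,0) = exp(-r*dt) * [p*0.000000 + (1-p)*4.912944] = 2.130364
  V(2,1) = exp(-r*dt) * [p*4.912944 + (1-p)*18.912369] = 10.903012
  V(2,2) = exp(-r*dt) * [p*18.912369 + (1-p)*35.137643] = 25.638521
  V(1,0) = exp(-r*dt) * [p*2.130364 + (1-p)*10.903012] = 5.899520
  V(1,1) = exp(-r*dt) * [p*10.903012 + (1-p)*25.638521] = 17.114238
  V(0,0) = exp(-r*dt) * [p*5.899520 + (1-p)*17.114238] = 10.665932


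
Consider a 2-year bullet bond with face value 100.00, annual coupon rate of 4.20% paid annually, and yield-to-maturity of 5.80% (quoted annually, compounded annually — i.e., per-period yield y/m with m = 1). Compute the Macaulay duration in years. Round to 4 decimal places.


Answer: Macaulay duration = 1.9591 years

Derivation:
Coupon per period c = face * coupon_rate / m = 4.200000
Periods per year m = 1; per-period yield y/m = 0.058000
Number of cashflows N = 2
Cashflows (t years, CF_t, discount factor 1/(1+y/m)^(m*t), PV):
  t = 1.0000: CF_t = 4.200000, DF = 0.945180, PV = 3.969754
  t = 2.0000: CF_t = 104.200000, DF = 0.893364, PV = 93.088575
Price P = sum_t PV_t = 97.058330
Macaulay numerator sum_t t * PV_t:
  t * PV_t at t = 1.0000: 3.969754
  t * PV_t at t = 2.0000: 186.177151
Macaulay duration D = (sum_t t * PV_t) / P = 190.146905 / 97.058330 = 1.959099


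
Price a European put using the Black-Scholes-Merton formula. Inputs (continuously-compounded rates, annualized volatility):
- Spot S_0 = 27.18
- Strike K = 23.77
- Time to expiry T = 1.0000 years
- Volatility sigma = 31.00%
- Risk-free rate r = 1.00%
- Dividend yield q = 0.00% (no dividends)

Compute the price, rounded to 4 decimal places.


d1 = (ln(S/K) + (r - q + 0.5*sigma^2) * T) / (sigma * sqrt(T)) = 0.61970041
d2 = d1 - sigma * sqrt(T) = 0.30970041
exp(-rT) = 0.99004983; exp(-qT) = 1.00000000
P = K * exp(-rT) * N(-d2) - S_0 * exp(-qT) * N(-d1)
N(-d1) = 0.26772752; N(-d2) = 0.37839440
P = 23.7700 * 0.99004983 * 0.37839440 - 27.1800 * 1.00000000 * 0.26772752 = 1.6281

Answer: Price = 1.6281


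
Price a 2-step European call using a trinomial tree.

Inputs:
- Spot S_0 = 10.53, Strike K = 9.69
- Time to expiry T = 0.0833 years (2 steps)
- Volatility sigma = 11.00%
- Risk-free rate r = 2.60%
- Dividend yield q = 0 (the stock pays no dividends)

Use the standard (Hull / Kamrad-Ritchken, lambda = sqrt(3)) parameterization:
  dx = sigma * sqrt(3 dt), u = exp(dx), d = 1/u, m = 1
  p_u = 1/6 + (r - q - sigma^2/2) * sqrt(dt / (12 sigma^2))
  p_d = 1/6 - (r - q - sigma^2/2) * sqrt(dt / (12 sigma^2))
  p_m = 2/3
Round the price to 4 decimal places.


Answer: Price = V(0,0) = 0.8610

Derivation:
dt = T/N = 0.041650; dx = sigma*sqrt(3*dt) = 0.038883
u = exp(dx) = 1.039649; d = 1/u = 0.961863
p_u = 0.177351, p_m = 0.666667, p_d = 0.155982
Discount per step: exp(-r*dt) = 0.998918
Stock lattice S(k, j) with j the centered position index:
  k=0: S(0,+0) = 10.5300
  k=1: S(1,-1) = 10.1284; S(1,+0) = 10.5300; S(1,+1) = 10.9475
  k=2: S(2,-2) = 9.7422; S(2,-1) = 10.1284; S(2,+0) = 10.5300; S(2,+1) = 10.9475; S(2,+2) = 11.3816
Terminal payoffs V(N, j) = max(S_T - K, 0):
  V(2,-2) = 0.052153; V(2,-1) = 0.438419; V(2,+0) = 0.840000; V(2,+1) = 1.257503; V(2,+2) = 1.691560
Backward induction: V(k, j) = exp(-r*dt) * [p_u * V(k+1, j+1) + p_m * V(k+1, j) + p_d * V(k+1, j-1)]
  V(1,-1) = exp(-r*dt) * [p_u*0.840000 + p_m*0.438419 + p_d*0.052153] = 0.448903
  V(1,+0) = exp(-r*dt) * [p_u*1.257503 + p_m*0.840000 + p_d*0.438419] = 0.850484
  V(1,+1) = exp(-r*dt) * [p_u*1.691560 + p_m*1.257503 + p_d*0.840000] = 1.267987
  V(0,+0) = exp(-r*dt) * [p_u*1.267987 + p_m*0.850484 + p_d*0.448903] = 0.860957


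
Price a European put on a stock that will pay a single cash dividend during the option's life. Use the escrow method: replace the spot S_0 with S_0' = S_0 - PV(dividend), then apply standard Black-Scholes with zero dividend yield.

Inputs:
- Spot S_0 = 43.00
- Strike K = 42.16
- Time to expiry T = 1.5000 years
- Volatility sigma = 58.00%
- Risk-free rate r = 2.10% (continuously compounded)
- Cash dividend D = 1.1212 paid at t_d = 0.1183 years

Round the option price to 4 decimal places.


PV(D) = D * exp(-r * t_d) = 1.1212 * 0.99751878 = 1.11841806
S_0' = S_0 - PV(D) = 43.0000 - 1.11841806 = 41.88158194
d1 = (ln(S_0'/K) + (r + sigma^2/2)*T) / (sigma*sqrt(T)) = 0.39019281
d2 = d1 - sigma*sqrt(T) = -0.32015921
exp(-rT) = 0.96899096
N(-d1) = 0.34819699; N(-d2) = 0.62557618
P = K * exp(-rT) * N(-d2) - S_0' * N(-d1) = 42.1600 * 0.96899096 * 0.62557618 - 41.88158194 * 0.34819699 = 10.9734

Answer: Price = 10.9734


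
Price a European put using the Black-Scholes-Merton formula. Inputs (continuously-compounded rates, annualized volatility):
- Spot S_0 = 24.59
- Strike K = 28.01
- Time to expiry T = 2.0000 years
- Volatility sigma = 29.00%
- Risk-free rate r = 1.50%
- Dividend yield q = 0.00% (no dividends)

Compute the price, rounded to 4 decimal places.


Answer: Price = 5.6250

Derivation:
d1 = (ln(S/K) + (r - q + 0.5*sigma^2) * T) / (sigma * sqrt(T)) = -0.03930961
d2 = d1 - sigma * sqrt(T) = -0.44943154
exp(-rT) = 0.97044553; exp(-qT) = 1.00000000
P = K * exp(-rT) * N(-d2) - S_0 * exp(-qT) * N(-d1)
N(-d1) = 0.51567823; N(-d2) = 0.67343981
P = 28.0100 * 0.97044553 * 0.67343981 - 24.5900 * 1.00000000 * 0.51567823 = 5.6250


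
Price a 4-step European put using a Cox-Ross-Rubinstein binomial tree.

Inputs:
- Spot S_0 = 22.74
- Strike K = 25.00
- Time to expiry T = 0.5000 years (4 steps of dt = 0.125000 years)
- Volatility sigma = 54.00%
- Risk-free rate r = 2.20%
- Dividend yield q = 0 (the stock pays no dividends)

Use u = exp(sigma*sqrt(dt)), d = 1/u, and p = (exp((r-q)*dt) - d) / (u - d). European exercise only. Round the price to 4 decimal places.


Answer: Price = V(0,0) = 4.7622

Derivation:
dt = T/N = 0.125000
u = exp(sigma*sqrt(dt)) = 1.210361; d = 1/u = 0.826200
p = (exp((r-q)*dt) - d) / (u - d) = 0.459583
Discount per step: exp(-r*dt) = 0.997254
Stock lattice S(k, i) with i counting down-moves:
  k=0: S(0,0) = 22.7400
  k=1: S(1,0) = 27.5236; S(1,1) = 18.7878
  k=2: S(2,0) = 33.3135; S(2,1) = 22.7400; S(2,2) = 15.5225
  k=3: S(3,0) = 40.3214; S(3,1) = 27.5236; S(3,2) = 18.7878; S(3,3) = 12.8246
  k=4: S(4,0) = 48.8034; S(4,1) = 33.3135; S(4,2) = 22.7400; S(4,3) = 15.5225; S(4,4) = 10.5957
Terminal payoffs V(N, i) = max(K - S_T, 0):
  V(4,0) = 0.000000; V(4,1) = 0.000000; V(4,2) = 2.260000; V(4,3) = 9.477543; V(4,4) = 14.404280
Backward induction: V(k, i) = exp(-r*dt) * [p * V(k+1, i) + (1-p) * V(k+1, i+1)].
  V(3,0) = exp(-r*dt) * [p*0.000000 + (1-p)*0.000000] = 0.000000
  V(3,1) = exp(-r*dt) * [p*0.000000 + (1-p)*2.260000] = 1.217988
  V(3,2) = exp(-r*dt) * [p*2.260000 + (1-p)*9.477543] = 6.143564
  V(3,3) = exp(-r*dt) * [p*9.477543 + (1-p)*14.404280] = 12.106696
  V(2,0) = exp(-r*dt) * [p*0.000000 + (1-p)*1.217988] = 0.656414
  V(2,1) = exp(-r*dt) * [p*1.217988 + (1-p)*6.143564] = 3.869198
  V(2,2) = exp(-r*dt) * [p*6.143564 + (1-p)*12.106696] = 9.340420
  V(1,0) = exp(-r*dt) * [p*0.656414 + (1-p)*3.869198] = 2.386086
  V(1,1) = exp(-r*dt) * [p*3.869198 + (1-p)*9.340420] = 6.807194
  V(0,0) = exp(-r*dt) * [p*2.386086 + (1-p)*6.807194] = 4.762214


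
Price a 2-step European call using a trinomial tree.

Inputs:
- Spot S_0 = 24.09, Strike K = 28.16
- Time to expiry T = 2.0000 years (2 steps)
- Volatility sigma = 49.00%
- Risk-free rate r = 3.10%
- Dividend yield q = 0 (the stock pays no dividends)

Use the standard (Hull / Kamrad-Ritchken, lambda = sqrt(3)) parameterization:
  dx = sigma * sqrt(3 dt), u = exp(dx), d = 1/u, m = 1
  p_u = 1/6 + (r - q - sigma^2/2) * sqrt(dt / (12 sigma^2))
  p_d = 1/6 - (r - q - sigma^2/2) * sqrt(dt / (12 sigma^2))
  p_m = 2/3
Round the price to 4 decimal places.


dt = T/N = 1.000000; dx = sigma*sqrt(3*dt) = 0.848705
u = exp(dx) = 2.336619; d = 1/u = 0.427969
p_u = 0.114204, p_m = 0.666667, p_d = 0.219129
Discount per step: exp(-r*dt) = 0.969476
Stock lattice S(k, j) with j the centered position index:
  k=0: S(0,+0) = 24.0900
  k=1: S(1,-1) = 10.3098; S(1,+0) = 24.0900; S(1,+1) = 56.2891
  k=2: S(2,-2) = 4.4123; S(2,-1) = 10.3098; S(2,+0) = 24.0900; S(2,+1) = 56.2891; S(2,+2) = 131.5263
Terminal payoffs V(N, j) = max(S_T - K, 0):
  V(2,-2) = 0.000000; V(2,-1) = 0.000000; V(2,+0) = 0.000000; V(2,+1) = 28.129145; V(2,+2) = 103.366271
Backward induction: V(k, j) = exp(-r*dt) * [p_u * V(k+1, j+1) + p_m * V(k+1, j) + p_d * V(k+1, j-1)]
  V(1,-1) = exp(-r*dt) * [p_u*0.000000 + p_m*0.000000 + p_d*0.000000] = 0.000000
  V(1,+0) = exp(-r*dt) * [p_u*28.129145 + p_m*0.000000 + p_d*0.000000] = 3.114413
  V(1,+1) = exp(-r*dt) * [p_u*103.366271 + p_m*28.129145 + p_d*0.000000] = 29.624890
  V(0,+0) = exp(-r*dt) * [p_u*29.624890 + p_m*3.114413 + p_d*0.000000] = 5.292917

Answer: Price = V(0,0) = 5.2929


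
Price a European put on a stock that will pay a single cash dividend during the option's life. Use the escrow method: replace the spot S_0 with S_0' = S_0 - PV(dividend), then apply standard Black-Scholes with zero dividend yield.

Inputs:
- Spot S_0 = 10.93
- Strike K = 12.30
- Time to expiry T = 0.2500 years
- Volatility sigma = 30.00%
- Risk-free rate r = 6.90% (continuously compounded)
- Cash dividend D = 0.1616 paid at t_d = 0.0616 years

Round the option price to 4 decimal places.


PV(D) = D * exp(-r * t_d) = 0.1616 * 0.99575862 = 0.16091459
S_0' = S_0 - PV(D) = 10.9300 - 0.16091459 = 10.76908541
d1 = (ln(S_0'/K) + (r + sigma^2/2)*T) / (sigma*sqrt(T)) = -0.69613130
d2 = d1 - sigma*sqrt(T) = -0.84613130
exp(-rT) = 0.98289793
N(-d1) = 0.75682670; N(-d2) = 0.80126025
P = K * exp(-rT) * N(-d2) - S_0' * N(-d1) = 12.3000 * 0.98289793 * 0.80126025 - 10.76908541 * 0.75682670 = 1.5366

Answer: Price = 1.5366


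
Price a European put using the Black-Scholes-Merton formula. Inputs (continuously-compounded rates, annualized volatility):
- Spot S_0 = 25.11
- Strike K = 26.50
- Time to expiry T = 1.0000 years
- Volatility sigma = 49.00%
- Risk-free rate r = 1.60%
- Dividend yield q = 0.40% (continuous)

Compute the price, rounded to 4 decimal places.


Answer: Price = 5.4965

Derivation:
d1 = (ln(S/K) + (r - q + 0.5*sigma^2) * T) / (sigma * sqrt(T)) = 0.15953355
d2 = d1 - sigma * sqrt(T) = -0.33046645
exp(-rT) = 0.98412732; exp(-qT) = 0.99600799
P = K * exp(-rT) * N(-d2) - S_0 * exp(-qT) * N(-d1)
N(-d1) = 0.43662426; N(-d2) = 0.62947623
P = 26.5000 * 0.98412732 * 0.62947623 - 25.1100 * 0.99600799 * 0.43662426 = 5.4965


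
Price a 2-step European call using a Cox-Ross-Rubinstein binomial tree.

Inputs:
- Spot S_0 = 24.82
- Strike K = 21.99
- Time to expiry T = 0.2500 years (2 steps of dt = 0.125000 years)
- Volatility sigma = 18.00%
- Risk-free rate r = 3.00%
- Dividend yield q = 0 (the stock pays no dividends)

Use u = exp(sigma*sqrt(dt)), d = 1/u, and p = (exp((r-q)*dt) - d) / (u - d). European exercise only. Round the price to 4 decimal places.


dt = T/N = 0.125000
u = exp(sigma*sqrt(dt)) = 1.065708; d = 1/u = 0.938343
p = (exp((r-q)*dt) - d) / (u - d) = 0.513594
Discount per step: exp(-r*dt) = 0.996257
Stock lattice S(k, i) with i counting down-moves:
  k=0: S(0,0) = 24.8200
  k=1: S(1,0) = 26.4509; S(1,1) = 23.2897
  k=2: S(2,0) = 28.1889; S(2,1) = 24.8200; S(2,2) = 21.8537
Terminal payoffs V(N, i) = max(S_T - K, 0):
  V(2,0) = 6.198920; V(2,1) = 2.830000; V(2,2) = 0.000000
Backward induction: V(k, i) = exp(-r*dt) * [p * V(k+1, i) + (1-p) * V(k+1, i+1)].
  V(1,0) = exp(-r*dt) * [p*6.198920 + (1-p)*2.830000] = 4.543187
  V(1,1) = exp(-r*dt) * [p*2.830000 + (1-p)*0.000000] = 1.448030
  V(0,0) = exp(-r*dt) * [p*4.543187 + (1-p)*1.448030] = 3.026313

Answer: Price = V(0,0) = 3.0263


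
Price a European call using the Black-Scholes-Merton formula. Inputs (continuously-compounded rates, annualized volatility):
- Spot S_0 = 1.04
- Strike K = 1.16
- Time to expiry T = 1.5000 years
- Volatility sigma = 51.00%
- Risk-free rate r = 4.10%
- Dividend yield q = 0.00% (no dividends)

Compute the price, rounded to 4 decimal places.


Answer: Price = 0.2366

Derivation:
d1 = (ln(S/K) + (r - q + 0.5*sigma^2) * T) / (sigma * sqrt(T)) = 0.23594463
d2 = d1 - sigma * sqrt(T) = -0.38867525
exp(-rT) = 0.94035295; exp(-qT) = 1.00000000
C = S_0 * exp(-qT) * N(d1) - K * exp(-rT) * N(d2)
N(d1) = 0.59326218; N(d2) = 0.34875820
C = 1.0400 * 1.00000000 * 0.59326218 - 1.1600 * 0.94035295 * 0.34875820 = 0.2366


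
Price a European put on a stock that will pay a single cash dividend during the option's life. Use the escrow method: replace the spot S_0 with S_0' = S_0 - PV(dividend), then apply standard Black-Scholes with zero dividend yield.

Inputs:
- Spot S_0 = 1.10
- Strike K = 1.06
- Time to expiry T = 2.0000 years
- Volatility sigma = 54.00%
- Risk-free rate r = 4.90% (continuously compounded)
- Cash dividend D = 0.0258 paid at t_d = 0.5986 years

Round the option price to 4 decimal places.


Answer: Price = 0.2489

Derivation:
PV(D) = D * exp(-r * t_d) = 0.0258 * 0.97109459 = 0.02505424
S_0' = S_0 - PV(D) = 1.1000 - 0.02505424 = 1.07494576
d1 = (ln(S_0'/K) + (r + sigma^2/2)*T) / (sigma*sqrt(T)) = 0.52849854
d2 = d1 - sigma*sqrt(T) = -0.23517678
exp(-rT) = 0.90664890
N(-d1) = 0.29857668; N(-d2) = 0.59296424
P = K * exp(-rT) * N(-d2) - S_0' * N(-d1) = 1.0600 * 0.90664890 * 0.59296424 - 1.07494576 * 0.29857668 = 0.2489


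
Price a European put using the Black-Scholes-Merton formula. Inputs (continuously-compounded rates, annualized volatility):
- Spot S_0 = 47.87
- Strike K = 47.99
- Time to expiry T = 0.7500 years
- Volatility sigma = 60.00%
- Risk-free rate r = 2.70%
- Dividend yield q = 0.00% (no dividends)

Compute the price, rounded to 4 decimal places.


Answer: Price = 9.3110

Derivation:
d1 = (ln(S/K) + (r - q + 0.5*sigma^2) * T) / (sigma * sqrt(T)) = 0.29396048
d2 = d1 - sigma * sqrt(T) = -0.22565476
exp(-rT) = 0.97995365; exp(-qT) = 1.00000000
P = K * exp(-rT) * N(-d2) - S_0 * exp(-qT) * N(-d1)
N(-d1) = 0.38439405; N(-d2) = 0.58926503
P = 47.9900 * 0.97995365 * 0.58926503 - 47.8700 * 1.00000000 * 0.38439405 = 9.3110


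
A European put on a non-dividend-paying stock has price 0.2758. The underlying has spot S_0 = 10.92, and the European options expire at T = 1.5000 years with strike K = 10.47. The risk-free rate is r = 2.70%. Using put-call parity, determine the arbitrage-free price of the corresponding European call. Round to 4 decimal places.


Answer: Call price = 1.1414

Derivation:
Put-call parity: C - P = S_0 * exp(-qT) - K * exp(-rT).
S_0 * exp(-qT) = 10.9200 * 1.00000000 = 10.92000000
K * exp(-rT) = 10.4700 * 0.96030916 = 10.05443695
C = P + S*exp(-qT) - K*exp(-rT)
C = 0.2758 + 10.92000000 - 10.05443695 = 1.1414


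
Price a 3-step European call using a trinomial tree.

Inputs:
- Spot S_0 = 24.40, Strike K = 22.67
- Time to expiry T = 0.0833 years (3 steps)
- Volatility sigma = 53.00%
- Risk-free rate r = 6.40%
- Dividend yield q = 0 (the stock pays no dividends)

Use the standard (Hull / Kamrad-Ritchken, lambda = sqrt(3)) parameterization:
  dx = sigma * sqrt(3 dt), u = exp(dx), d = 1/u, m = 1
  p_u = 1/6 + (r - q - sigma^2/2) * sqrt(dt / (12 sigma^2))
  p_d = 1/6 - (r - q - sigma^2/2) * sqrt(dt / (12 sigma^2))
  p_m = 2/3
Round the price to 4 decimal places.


dt = T/N = 0.027767; dx = sigma*sqrt(3*dt) = 0.152967
u = exp(dx) = 1.165287; d = 1/u = 0.858158
p_u = 0.159728, p_m = 0.666667, p_d = 0.173605
Discount per step: exp(-r*dt) = 0.998225
Stock lattice S(k, j) with j the centered position index:
  k=0: S(0,+0) = 24.4000
  k=1: S(1,-1) = 20.9391; S(1,+0) = 24.4000; S(1,+1) = 28.4330
  k=2: S(2,-2) = 17.9690; S(2,-1) = 20.9391; S(2,+0) = 24.4000; S(2,+1) = 28.4330; S(2,+2) = 33.1326
  k=3: S(3,-3) = 15.4202; S(3,-2) = 17.9690; S(3,-1) = 20.9391; S(3,+0) = 24.4000; S(3,+1) = 28.4330; S(3,+2) = 33.1326; S(3,+3) = 38.6090
Terminal payoffs V(N, j) = max(S_T - K, 0):
  V(3,-3) = 0.000000; V(3,-2) = 0.000000; V(3,-1) = 0.000000; V(3,+0) = 1.730000; V(3,+1) = 5.762997; V(3,+2) = 10.462596; V(3,+3) = 15.938976
Backward induction: V(k, j) = exp(-r*dt) * [p_u * V(k+1, j+1) + p_m * V(k+1, j) + p_d * V(k+1, j-1)]
  V(2,-2) = exp(-r*dt) * [p_u*0.000000 + p_m*0.000000 + p_d*0.000000] = 0.000000
  V(2,-1) = exp(-r*dt) * [p_u*1.730000 + p_m*0.000000 + p_d*0.000000] = 0.275839
  V(2,+0) = exp(-r*dt) * [p_u*5.762997 + p_m*1.730000 + p_d*0.000000] = 2.070164
  V(2,+1) = exp(-r*dt) * [p_u*10.462596 + p_m*5.762997 + p_d*1.730000] = 5.803184
  V(2,+2) = exp(-r*dt) * [p_u*15.938976 + p_m*10.462596 + p_d*5.762997] = 10.502772
  V(1,-1) = exp(-r*dt) * [p_u*2.070164 + p_m*0.275839 + p_d*0.000000] = 0.513642
  V(1,+0) = exp(-r*dt) * [p_u*5.803184 + p_m*2.070164 + p_d*0.275839] = 2.350746
  V(1,+1) = exp(-r*dt) * [p_u*10.502772 + p_m*5.803184 + p_d*2.070164] = 5.895282
  V(0,+0) = exp(-r*dt) * [p_u*5.895282 + p_m*2.350746 + p_d*0.513642] = 2.593364

Answer: Price = V(0,0) = 2.5934


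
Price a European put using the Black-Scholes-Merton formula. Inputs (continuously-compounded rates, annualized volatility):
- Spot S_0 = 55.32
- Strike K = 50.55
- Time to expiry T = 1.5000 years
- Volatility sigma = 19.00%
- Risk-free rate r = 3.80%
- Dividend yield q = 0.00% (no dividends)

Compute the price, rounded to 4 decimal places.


Answer: Price = 1.9059

Derivation:
d1 = (ln(S/K) + (r - q + 0.5*sigma^2) * T) / (sigma * sqrt(T)) = 0.74879853
d2 = d1 - sigma * sqrt(T) = 0.51609701
exp(-rT) = 0.94459407; exp(-qT) = 1.00000000
P = K * exp(-rT) * N(-d2) - S_0 * exp(-qT) * N(-d1)
N(-d1) = 0.22698932; N(-d2) = 0.30289333
P = 50.5500 * 0.94459407 * 0.30289333 - 55.3200 * 1.00000000 * 0.22698932 = 1.9059


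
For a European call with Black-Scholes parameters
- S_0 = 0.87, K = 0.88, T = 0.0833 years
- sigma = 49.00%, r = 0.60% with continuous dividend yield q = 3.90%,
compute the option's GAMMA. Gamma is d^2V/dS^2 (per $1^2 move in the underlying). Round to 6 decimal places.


Answer: Gamma = 3.230516

Derivation:
d1 = -0.0295386529; d2 = -0.1709611759
phi(d1) = 0.3987682734; exp(-qT) = 0.9967565713; exp(-rT) = 0.9995003249
Gamma = exp(-qT) * phi(d1) / (S * sigma * sqrt(T)) = 0.9967565713 * 0.3987682734 / (0.8700 * 0.4900 * 0.2886173938) = 3.230516


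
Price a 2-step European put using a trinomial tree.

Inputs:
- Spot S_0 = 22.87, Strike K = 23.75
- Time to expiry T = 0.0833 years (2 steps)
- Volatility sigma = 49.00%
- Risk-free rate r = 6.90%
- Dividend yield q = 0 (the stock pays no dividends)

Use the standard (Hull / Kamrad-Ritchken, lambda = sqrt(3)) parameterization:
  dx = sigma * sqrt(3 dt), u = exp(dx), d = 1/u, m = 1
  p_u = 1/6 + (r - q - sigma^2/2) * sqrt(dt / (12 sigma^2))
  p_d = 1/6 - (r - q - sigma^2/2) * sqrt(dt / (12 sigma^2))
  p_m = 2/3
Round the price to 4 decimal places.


dt = T/N = 0.041650; dx = sigma*sqrt(3*dt) = 0.173207
u = exp(dx) = 1.189112; d = 1/u = 0.840964
p_u = 0.160529, p_m = 0.666667, p_d = 0.172805
Discount per step: exp(-r*dt) = 0.997130
Stock lattice S(k, j) with j the centered position index:
  k=0: S(0,+0) = 22.8700
  k=1: S(1,-1) = 19.2328; S(1,+0) = 22.8700; S(1,+1) = 27.1950
  k=2: S(2,-2) = 16.1741; S(2,-1) = 19.2328; S(2,+0) = 22.8700; S(2,+1) = 27.1950; S(2,+2) = 32.3379
Terminal payoffs V(N, j) = max(K - S_T, 0):
  V(2,-2) = 7.575871; V(2,-1) = 4.517155; V(2,+0) = 0.880000; V(2,+1) = 0.000000; V(2,+2) = 0.000000
Backward induction: V(k, j) = exp(-r*dt) * [p_u * V(k+1, j+1) + p_m * V(k+1, j) + p_d * V(k+1, j-1)]
  V(1,-1) = exp(-r*dt) * [p_u*0.880000 + p_m*4.517155 + p_d*7.575871] = 4.449042
  V(1,+0) = exp(-r*dt) * [p_u*0.000000 + p_m*0.880000 + p_d*4.517155] = 1.363328
  V(1,+1) = exp(-r*dt) * [p_u*0.000000 + p_m*0.000000 + p_d*0.880000] = 0.151632
  V(0,+0) = exp(-r*dt) * [p_u*0.151632 + p_m*1.363328 + p_d*4.449042] = 1.697157

Answer: Price = V(0,0) = 1.6972


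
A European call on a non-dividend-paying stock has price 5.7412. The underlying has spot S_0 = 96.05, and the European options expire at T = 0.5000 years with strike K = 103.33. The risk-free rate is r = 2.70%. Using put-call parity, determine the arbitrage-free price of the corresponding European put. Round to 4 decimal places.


Put-call parity: C - P = S_0 * exp(-qT) - K * exp(-rT).
S_0 * exp(-qT) = 96.0500 * 1.00000000 = 96.05000000
K * exp(-rT) = 103.3300 * 0.98659072 = 101.94441872
P = C - S*exp(-qT) + K*exp(-rT)
P = 5.7412 - 96.05000000 + 101.94441872 = 11.6356

Answer: Put price = 11.6356


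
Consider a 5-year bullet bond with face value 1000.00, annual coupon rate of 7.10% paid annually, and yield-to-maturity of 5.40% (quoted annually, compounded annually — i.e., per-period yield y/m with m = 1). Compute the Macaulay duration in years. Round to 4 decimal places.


Answer: Macaulay duration = 4.4034 years

Derivation:
Coupon per period c = face * coupon_rate / m = 71.000000
Periods per year m = 1; per-period yield y/m = 0.054000
Number of cashflows N = 5
Cashflows (t years, CF_t, discount factor 1/(1+y/m)^(m*t), PV):
  t = 1.0000: CF_t = 71.000000, DF = 0.948767, PV = 67.362429
  t = 2.0000: CF_t = 71.000000, DF = 0.900158, PV = 63.911223
  t = 3.0000: CF_t = 71.000000, DF = 0.854040, PV = 60.636834
  t = 4.0000: CF_t = 71.000000, DF = 0.810285, PV = 57.530203
  t = 5.0000: CF_t = 1071.000000, DF = 0.768771, PV = 823.353653
Price P = sum_t PV_t = 1072.794341
Macaulay numerator sum_t t * PV_t:
  t * PV_t at t = 1.0000: 67.362429
  t * PV_t at t = 2.0000: 127.822446
  t * PV_t at t = 3.0000: 181.910501
  t * PV_t at t = 4.0000: 230.120811
  t * PV_t at t = 5.0000: 4116.768263
Macaulay duration D = (sum_t t * PV_t) / P = 4723.984450 / 1072.794341 = 4.403439
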